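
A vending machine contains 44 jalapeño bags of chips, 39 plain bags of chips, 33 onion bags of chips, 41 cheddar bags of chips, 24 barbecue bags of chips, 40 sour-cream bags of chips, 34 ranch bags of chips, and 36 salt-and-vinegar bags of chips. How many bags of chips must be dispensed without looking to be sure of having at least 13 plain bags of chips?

The worst case draws every non-plain bag of chips first: 44 + 33 + 41 + 24 + 40 + 34 + 36 = 252.
The next 13 draws are then forced to be plain, giving 252 + 13 = 265.

265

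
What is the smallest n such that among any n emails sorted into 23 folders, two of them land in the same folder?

There are 23 folders acting as pigeonholes.
With 23 emails we could place one in each, avoiding any repeat.
One more forces some class to hold 2, so 23 + 1 = 24.

24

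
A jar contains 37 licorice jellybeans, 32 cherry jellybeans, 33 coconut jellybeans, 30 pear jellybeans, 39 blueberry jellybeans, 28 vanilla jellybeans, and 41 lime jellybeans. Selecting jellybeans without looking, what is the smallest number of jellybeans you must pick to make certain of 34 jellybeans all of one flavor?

In the worst case we take at most 33 of each flavor, but all 32 cherry, all 30 pear, and all 28 vanilla (fewer than 33), giving 33 + 32 + 33 + 30 + 33 + 28 + 33 = 222.
One more jellybean then forces some flavor to 34, so 222 + 1 = 223.

223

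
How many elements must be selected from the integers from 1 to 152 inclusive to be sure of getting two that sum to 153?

77

Partition {1, …, 152} into 76 pairs: {1,152}, {2,151}, …, {76,77}.
Choosing 76 integers — say the integers 1 through 76 — takes one from each pair and avoids the property.
Choosing 77 forces two into the same pair by pigeonhole, and those sum to 153. So 77.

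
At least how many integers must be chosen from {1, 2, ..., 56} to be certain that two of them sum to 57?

29

Partition {1, …, 56} into 28 pairs: {1,56}, {2,55}, …, {28,29}.
Choosing 28 integers — say the integers 1 through 28 — takes one from each pair and avoids the property.
Choosing 29 forces two into the same pair by pigeonhole, and those sum to 57. So 29.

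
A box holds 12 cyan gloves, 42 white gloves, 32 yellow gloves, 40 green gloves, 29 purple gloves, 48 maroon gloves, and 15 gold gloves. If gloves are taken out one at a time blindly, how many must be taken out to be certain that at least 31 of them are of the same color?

In the worst case we take at most 30 of each color, but all 12 cyan, all 29 purple, and all 15 gold (fewer than 30), giving 12 + 30 + 30 + 30 + 29 + 30 + 15 = 176.
One more glove then forces some color to 31, so 176 + 1 = 177.

177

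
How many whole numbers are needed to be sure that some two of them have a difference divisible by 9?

10

Two integers differ by a multiple of 9 exactly when they share a remainder mod 9.
There are 9 residue classes mod 9, so 9 integers can all lie in distinct classes.
One more integer must repeat a residue, giving a difference divisible by 9. So n = 9 + 1 = 10.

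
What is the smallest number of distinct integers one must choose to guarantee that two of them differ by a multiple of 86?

Use the pigeonhole principle on residue classes: two integers differ by a multiple of 86 exactly when they share a remainder mod 86.
There are 86 residue classes mod 86, so 86 integers can all lie in distinct classes.
One more integer must repeat a residue, giving a difference divisible by 86. So n = 86 + 1 = 87.

87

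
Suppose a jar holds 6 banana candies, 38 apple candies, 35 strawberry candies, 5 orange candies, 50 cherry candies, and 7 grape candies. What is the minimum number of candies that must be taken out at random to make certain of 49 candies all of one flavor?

In the worst case we take at most 48 of each flavor, but all 6 banana, all 38 apple, all 35 strawberry, all 5 orange, and all 7 grape (fewer than 48), giving 6 + 38 + 35 + 5 + 48 + 7 = 139.
One more candy then forces some flavor to 49, so 139 + 1 = 140.

140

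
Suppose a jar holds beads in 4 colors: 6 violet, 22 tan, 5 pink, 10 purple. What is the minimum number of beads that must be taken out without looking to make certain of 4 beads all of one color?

13

Treat the 4 colors as pigeonholes.
The worst case takes 3 beads of each color without reaching 4 of any: 4 × 3 = 12.
The next bead must bring some color to 4, so 12 + 1 = 13.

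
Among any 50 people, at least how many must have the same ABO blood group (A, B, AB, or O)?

13

There are 4 ABO blood groups, which serve as the pigeonholes.
If each of the 4 ABO blood groups held at most 12, the total would be at most 4 × 12 = 48 < 50, a contradiction.
So at least one holds ⌈50/4⌉ = 13.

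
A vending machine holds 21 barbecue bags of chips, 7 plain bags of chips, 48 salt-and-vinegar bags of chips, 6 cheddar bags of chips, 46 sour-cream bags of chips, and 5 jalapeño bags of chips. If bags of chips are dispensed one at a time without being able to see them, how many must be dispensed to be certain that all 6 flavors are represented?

The hardest flavor to obtain is jalapeño: we could draw every other bag of chips first — 133 − 5 = 128 bags of chips — without a single jalapeño one.
The next draw must be jalapeño, so 128 + 1 = 129.

129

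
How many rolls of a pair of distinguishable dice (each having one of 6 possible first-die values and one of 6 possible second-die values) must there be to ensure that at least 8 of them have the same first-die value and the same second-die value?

There are 6 × 6 = 36 (first-die value, second-die value) combinations acting as pigeonholes.
With 36 × 7 = 252 rolls of a pair of distinguishable dice we could place exactly 7 in each, with no (first-die value, second-die value) pair reaching 8.
One more forces some (first-die value, second-die value) pair to hold 8, so 252 + 1 = 253.

253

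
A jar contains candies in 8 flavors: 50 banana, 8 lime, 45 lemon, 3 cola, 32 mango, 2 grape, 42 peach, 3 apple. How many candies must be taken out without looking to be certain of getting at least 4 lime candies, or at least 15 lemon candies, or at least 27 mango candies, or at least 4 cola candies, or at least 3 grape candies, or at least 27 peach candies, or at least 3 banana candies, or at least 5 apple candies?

80

The worst case stops just short of every target: 2 banana, 3 lime, 14 lemon, 3 cola, 26 mango, 2 grape, 26 peach, all 3 apple — 2 + 3 + 14 + 3 + 26 + 2 + 26 + 3 = 79 candies.
One more candy must push some flavor to its target, so 79 + 1 = 80.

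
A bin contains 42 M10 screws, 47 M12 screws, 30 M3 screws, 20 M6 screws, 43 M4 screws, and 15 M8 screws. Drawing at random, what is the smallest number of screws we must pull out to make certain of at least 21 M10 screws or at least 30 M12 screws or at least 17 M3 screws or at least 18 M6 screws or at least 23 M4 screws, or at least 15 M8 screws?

The worst case stops just short of every target: 20 M10, 29 M12, 16 M3, 17 M6, 22 M4, 14 M8 — 20 + 29 + 16 + 17 + 22 + 14 = 118 screws.
One more screw must push some size to its target, so 118 + 1 = 119.

119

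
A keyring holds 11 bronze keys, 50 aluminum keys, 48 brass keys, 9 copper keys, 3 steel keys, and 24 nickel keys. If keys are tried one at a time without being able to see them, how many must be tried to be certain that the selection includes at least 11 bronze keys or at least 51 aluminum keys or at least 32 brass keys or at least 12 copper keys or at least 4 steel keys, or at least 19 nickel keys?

122

The worst case stops just short of every target: 10 bronze, 50 aluminum, 31 brass, all 9 copper, 3 steel, 18 nickel — 10 + 50 + 31 + 9 + 3 + 18 = 121 keys.
One more key must push some type to its target, so 121 + 1 = 122.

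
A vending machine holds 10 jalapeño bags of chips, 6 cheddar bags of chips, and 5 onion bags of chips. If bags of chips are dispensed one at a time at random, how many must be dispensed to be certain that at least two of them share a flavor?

4

Treat the 3 flavors as pigeonholes.
The worst case takes 1 bag of chips of each flavor without reaching 2 of any: 3 × 1 = 3.
The next bag of chips must bring some flavor to 2, so 3 + 1 = 4.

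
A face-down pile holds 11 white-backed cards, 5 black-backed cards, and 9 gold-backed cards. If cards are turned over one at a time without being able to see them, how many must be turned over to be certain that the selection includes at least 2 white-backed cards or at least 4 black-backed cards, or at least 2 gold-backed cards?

6

The worst case stops just short of every target: 1 white-backed, 3 black-backed, 1 gold-backed — 1 + 3 + 1 = 5 cards.
One more card must push some back color to its target, so 5 + 1 = 6.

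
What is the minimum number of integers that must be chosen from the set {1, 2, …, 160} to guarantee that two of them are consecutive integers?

81

Partition {1, …, 160} into 80 pairs: {1,2}, {3,4}, …, {159,160}.
Choosing 80 integers — say the 80 even numbers 2, 4, …, 160 — takes one from each pair and avoids the property.
Choosing 81 forces two into the same pair by pigeonhole, and those are consecutive. So 81.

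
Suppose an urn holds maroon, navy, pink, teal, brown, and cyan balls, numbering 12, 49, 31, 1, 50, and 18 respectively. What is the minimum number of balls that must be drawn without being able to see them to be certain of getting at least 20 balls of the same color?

In the worst case we take at most 19 of each color, but all 12 maroon, all 1 teal, and all 18 cyan (fewer than 19), giving 12 + 19 + 19 + 1 + 19 + 18 = 88.
One more ball then forces some color to 20, so 88 + 1 = 89.

89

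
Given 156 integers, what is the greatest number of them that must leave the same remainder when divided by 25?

The 156 integers fall into 25 residue classes modulo 25.
If each of the 25 residue classes modulo 25 held at most 6, the total would be at most 25 × 6 = 150 < 156, a contradiction.
So at least one holds ⌈156/25⌉ = 7.

7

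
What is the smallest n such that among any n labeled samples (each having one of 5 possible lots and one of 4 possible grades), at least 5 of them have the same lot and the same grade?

There are 5 × 4 = 20 (lot, grade) combinations acting as pigeonholes.
With 20 × 4 = 80 labeled samples we could place exactly 4 in each, with no (lot, grade) pair reaching 5.
One more forces some (lot, grade) pair to hold 5, so 80 + 1 = 81.

81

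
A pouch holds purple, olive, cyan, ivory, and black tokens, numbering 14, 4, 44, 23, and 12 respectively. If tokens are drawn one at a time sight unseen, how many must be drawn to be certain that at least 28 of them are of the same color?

81

In the worst case we take at most 27 of each color, but all 14 purple, all 4 olive, all 23 ivory, and all 12 black (fewer than 27), giving 14 + 4 + 27 + 23 + 12 = 80.
One more token then forces some color to 28, so 80 + 1 = 81.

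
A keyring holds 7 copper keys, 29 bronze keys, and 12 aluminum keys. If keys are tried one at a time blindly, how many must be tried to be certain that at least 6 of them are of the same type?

Treat the 3 types as pigeonholes.
The worst case takes 5 keys of each type without reaching 6 of any: 3 × 5 = 15.
The next key must bring some type to 6, so 15 + 1 = 16.

16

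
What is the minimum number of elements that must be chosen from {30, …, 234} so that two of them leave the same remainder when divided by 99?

Use the pigeonhole principle on residue classes: group the integers by remainder mod 99; there are 99 residue classes, each nonempty in this range.
Choosing one from each class (99 integers) avoids any shared remainder.
One more choice must repeat a class, so two differ by a multiple of 99. Hence 99 + 1 = 100.

100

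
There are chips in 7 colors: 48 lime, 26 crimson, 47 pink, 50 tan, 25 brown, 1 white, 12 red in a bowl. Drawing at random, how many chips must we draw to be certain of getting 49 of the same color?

208

In the worst case we take at most 48 of each color, but all 26 crimson, all 47 pink, all 25 brown, all 1 white, and all 12 red (fewer than 48), giving 48 + 26 + 47 + 48 + 25 + 1 + 12 = 207.
One more chip then forces some color to 49, so 207 + 1 = 208.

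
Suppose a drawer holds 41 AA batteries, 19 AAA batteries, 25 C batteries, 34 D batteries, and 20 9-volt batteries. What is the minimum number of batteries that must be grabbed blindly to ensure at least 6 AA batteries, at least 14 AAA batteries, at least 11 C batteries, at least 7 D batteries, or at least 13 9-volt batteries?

47

The worst case stops just short of every target: 5 AA, 13 AAA, 10 C, 6 D, 12 9-volt — 5 + 13 + 10 + 6 + 12 = 46 batteries.
One more battery must push some type to its target, so 46 + 1 = 47.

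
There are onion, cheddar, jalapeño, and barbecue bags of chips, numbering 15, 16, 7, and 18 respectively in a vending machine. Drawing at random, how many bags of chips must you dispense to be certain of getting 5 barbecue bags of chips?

43

The worst case draws every non-barbecue bag of chips first: 15 + 16 + 7 = 38.
The next 5 draws are then forced to be barbecue, giving 38 + 5 = 43.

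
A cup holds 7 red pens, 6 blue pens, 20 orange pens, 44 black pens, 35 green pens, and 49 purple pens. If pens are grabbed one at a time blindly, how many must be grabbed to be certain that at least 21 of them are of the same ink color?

In the worst case we take at most 20 of each ink color, but all 7 red and all 6 blue (fewer than 20), giving 7 + 6 + 20 + 20 + 20 + 20 = 93.
One more pen then forces some ink color to 21, so 93 + 1 = 94.

94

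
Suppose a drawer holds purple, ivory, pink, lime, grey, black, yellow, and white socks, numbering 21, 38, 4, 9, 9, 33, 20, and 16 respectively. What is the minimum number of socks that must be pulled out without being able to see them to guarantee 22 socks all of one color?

122

Treat the 8 colors as pigeonholes.
In the worst case we take at most 21 of each color, but all 4 pink, all 9 lime, all 9 grey, all 20 yellow, and all 16 white (fewer than 21), giving 21 + 21 + 4 + 9 + 9 + 21 + 20 + 16 = 121.
One more sock then forces some color to 22, so 121 + 1 = 122.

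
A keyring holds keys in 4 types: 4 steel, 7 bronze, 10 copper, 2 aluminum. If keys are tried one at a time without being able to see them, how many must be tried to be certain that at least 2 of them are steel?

21

The worst case draws every non-steel key first: 7 + 10 + 2 = 19.
The next 2 draws are then forced to be steel, giving 19 + 2 = 21.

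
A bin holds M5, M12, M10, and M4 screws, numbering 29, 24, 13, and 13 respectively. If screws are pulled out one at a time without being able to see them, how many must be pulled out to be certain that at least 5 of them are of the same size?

17

Treat the 4 sizes as pigeonholes.
The worst case takes 4 screws of each size without reaching 5 of any: 4 × 4 = 16.
The next screw must bring some size to 5, so 16 + 1 = 17.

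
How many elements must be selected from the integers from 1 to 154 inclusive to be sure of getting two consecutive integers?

78

Partition {1, …, 154} into 77 pairs: {1,2}, {3,4}, …, {153,154}.
Choosing 77 integers — say the 77 even numbers 2, 4, …, 154 — takes one from each pair and avoids the property.
Choosing 78 forces two into the same pair by pigeonhole, and those are consecutive. So 78.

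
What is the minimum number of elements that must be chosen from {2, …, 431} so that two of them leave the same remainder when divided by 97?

98

Use the pigeonhole principle on residue classes: group the integers by remainder mod 97; there are 97 residue classes, each nonempty in this range.
Choosing one from each class (97 integers) avoids any shared remainder.
One more choice must repeat a class, so two differ by a multiple of 97. Hence 97 + 1 = 98.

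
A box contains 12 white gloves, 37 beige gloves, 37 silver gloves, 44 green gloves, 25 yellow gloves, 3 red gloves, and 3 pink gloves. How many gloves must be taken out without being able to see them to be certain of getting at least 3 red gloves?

To avoid red gloves as long as possible, exhaust the other 6 colors first.
The worst case draws every non-red glove first: 12 + 37 + 37 + 44 + 25 + 3 = 158.
The next 3 draws are then forced to be red, giving 158 + 3 = 161.

161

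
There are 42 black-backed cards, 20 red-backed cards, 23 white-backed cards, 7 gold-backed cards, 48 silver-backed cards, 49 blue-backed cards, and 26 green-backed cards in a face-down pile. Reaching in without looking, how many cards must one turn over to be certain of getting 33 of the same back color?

173

Treat the 7 back colors as pigeonholes.
In the worst case we take at most 32 of each back color, but all 20 red-backed, all 23 white-backed, all 7 gold-backed, and all 26 green-backed (fewer than 32), giving 32 + 20 + 23 + 7 + 32 + 32 + 26 = 172.
One more card then forces some back color to 33, so 172 + 1 = 173.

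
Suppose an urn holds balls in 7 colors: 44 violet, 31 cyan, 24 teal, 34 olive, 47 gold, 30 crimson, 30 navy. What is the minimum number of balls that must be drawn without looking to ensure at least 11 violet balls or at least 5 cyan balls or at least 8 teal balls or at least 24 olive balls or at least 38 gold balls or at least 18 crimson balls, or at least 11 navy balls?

The worst case stops just short of every target: 10 violet, 4 cyan, 7 teal, 23 olive, 37 gold, 17 crimson, 10 navy — 10 + 4 + 7 + 23 + 37 + 17 + 10 = 108 balls.
One more ball must push some color to its target, so 108 + 1 = 109.

109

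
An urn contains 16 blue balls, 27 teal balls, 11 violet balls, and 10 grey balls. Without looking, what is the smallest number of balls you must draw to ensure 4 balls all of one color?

The worst case takes 3 balls of each color without reaching 4 of any: 4 × 3 = 12.
The next ball must bring some color to 4, so 12 + 1 = 13.

13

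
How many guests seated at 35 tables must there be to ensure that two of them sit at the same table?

36

There are 35 tables acting as pigeonholes.
With 35 guests we could place one in each, avoiding any repeat.
One more forces some class to hold 2, so 35 + 1 = 36.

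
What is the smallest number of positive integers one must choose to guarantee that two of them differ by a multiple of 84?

Two integers differ by a multiple of 84 exactly when they share a remainder mod 84.
There are 84 residue classes mod 84, so 84 integers can all lie in distinct classes.
One more integer must repeat a residue, giving a difference divisible by 84. So n = 84 + 1 = 85.

85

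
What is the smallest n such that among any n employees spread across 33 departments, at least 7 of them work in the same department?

199

There are 33 departments acting as pigeonholes.
With 33 × 6 = 198 employees we could place exactly 6 in each, with no class reaching 7.
One more forces some class to hold 7, so 198 + 1 = 199.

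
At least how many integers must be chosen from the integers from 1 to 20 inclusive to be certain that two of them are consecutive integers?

Partition {1, …, 20} into 10 pairs: {1,2}, {3,4}, …, {19,20}.
Choosing 10 integers — say the 10 even numbers 2, 4, …, 20 — takes one from each pair and avoids the property.
Choosing 11 forces two into the same pair by pigeonhole, and those are consecutive. So 11.

11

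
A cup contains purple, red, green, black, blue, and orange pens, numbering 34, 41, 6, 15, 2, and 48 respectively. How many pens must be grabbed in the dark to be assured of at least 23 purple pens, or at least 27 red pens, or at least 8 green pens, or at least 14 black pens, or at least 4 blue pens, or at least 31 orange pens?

100

The worst case stops just short of every target: 22 purple, 26 red, all 6 green, 13 black, all 2 blue, 30 orange — 22 + 26 + 6 + 13 + 2 + 30 = 99 pens.
One more pen must push some ink color to its target, so 99 + 1 = 100.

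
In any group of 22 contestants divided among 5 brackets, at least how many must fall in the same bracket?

5

If each of the 5 brackets held at most 4, the total would be at most 5 × 4 = 20 < 22, a contradiction.
So at least one holds ⌈22/5⌉ = 5.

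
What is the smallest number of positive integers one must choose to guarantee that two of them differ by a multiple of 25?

26

Use the pigeonhole principle on residue classes: two integers differ by a multiple of 25 exactly when they share a remainder mod 25.
There are 25 residue classes mod 25, so 25 integers can all lie in distinct classes.
One more integer must repeat a residue, giving a difference divisible by 25. So n = 25 + 1 = 26.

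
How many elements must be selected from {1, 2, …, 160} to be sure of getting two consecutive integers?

81

Partition {1, …, 160} into 80 pairs: {1,2}, {3,4}, …, {159,160}.
Choosing 80 integers — say the 80 even numbers 2, 4, …, 160 — takes one from each pair and avoids the property.
Choosing 81 forces two into the same pair by pigeonhole, and those are consecutive. So 81.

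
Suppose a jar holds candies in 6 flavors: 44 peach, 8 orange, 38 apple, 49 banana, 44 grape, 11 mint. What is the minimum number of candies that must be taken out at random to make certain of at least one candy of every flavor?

The hardest flavor to obtain is orange: we could draw every other candy first — 194 − 8 = 186 candies — without a single orange one.
The next draw must be orange, so 186 + 1 = 187.

187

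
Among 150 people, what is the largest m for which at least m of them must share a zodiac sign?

The 150 people fall into 12 zodiac signs.
If each of the 12 zodiac signs held at most 12, the total would be at most 12 × 12 = 144 < 150, a contradiction.
So at least one holds ⌈150/12⌉ = 13.

13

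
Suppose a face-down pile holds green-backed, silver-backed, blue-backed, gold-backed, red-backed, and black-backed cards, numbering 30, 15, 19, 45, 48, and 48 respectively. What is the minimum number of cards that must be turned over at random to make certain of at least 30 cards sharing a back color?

151

Treat the 6 back colors as pigeonholes.
In the worst case we take at most 29 of each back color, but all 15 silver-backed and all 19 blue-backed (fewer than 29), giving 29 + 15 + 19 + 29 + 29 + 29 = 150.
One more card then forces some back color to 30, so 150 + 1 = 151.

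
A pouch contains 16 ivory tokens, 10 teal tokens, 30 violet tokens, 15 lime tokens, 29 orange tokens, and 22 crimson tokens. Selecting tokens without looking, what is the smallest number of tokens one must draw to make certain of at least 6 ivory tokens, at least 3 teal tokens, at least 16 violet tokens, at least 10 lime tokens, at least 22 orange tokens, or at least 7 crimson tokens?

59

Each of the 6 colors has its own threshold; avoid all of them simultaneously.
The worst case stops just short of every target: 5 ivory, 2 teal, 15 violet, 9 lime, 21 orange, 6 crimson — 5 + 2 + 15 + 9 + 21 + 6 = 58 tokens.
One more token must push some color to its target, so 58 + 1 = 59.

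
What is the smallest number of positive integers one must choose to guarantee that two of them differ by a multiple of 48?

49

Two integers differ by a multiple of 48 exactly when they share a remainder mod 48.
There are 48 residue classes mod 48, so 48 integers can all lie in distinct classes.
One more integer must repeat a residue, giving a difference divisible by 48. So n = 48 + 1 = 49.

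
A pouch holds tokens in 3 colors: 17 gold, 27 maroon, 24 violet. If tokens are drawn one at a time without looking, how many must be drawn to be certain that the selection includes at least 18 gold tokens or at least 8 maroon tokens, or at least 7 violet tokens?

Each of the 3 colors has its own threshold; avoid all of them simultaneously.
The worst case stops just short of every target: 17 gold, 7 maroon, 6 violet — 17 + 7 + 6 = 30 tokens.
One more token must push some color to its target, so 30 + 1 = 31.

31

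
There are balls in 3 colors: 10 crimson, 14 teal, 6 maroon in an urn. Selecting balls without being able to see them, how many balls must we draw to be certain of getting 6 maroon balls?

The worst case draws every non-maroon ball first: 10 + 14 = 24.
The next 6 draws are then forced to be maroon, giving 24 + 6 = 30.

30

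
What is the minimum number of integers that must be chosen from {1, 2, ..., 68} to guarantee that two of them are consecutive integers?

Partition {1, …, 68} into 34 pairs: {1,2}, {3,4}, …, {67,68}.
Choosing 34 integers — say the 34 even numbers 2, 4, …, 68 — takes one from each pair and avoids the property.
Choosing 35 forces two into the same pair by pigeonhole, and those are consecutive. So 35.

35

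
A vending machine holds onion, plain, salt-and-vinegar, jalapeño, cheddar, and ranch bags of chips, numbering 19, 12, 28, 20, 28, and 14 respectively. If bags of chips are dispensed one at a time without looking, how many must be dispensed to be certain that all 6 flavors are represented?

110

The hardest flavor to obtain is plain: we could draw every other bag of chips first — 121 − 12 = 109 bags of chips — without a single plain one.
The next draw must be plain, so 109 + 1 = 110.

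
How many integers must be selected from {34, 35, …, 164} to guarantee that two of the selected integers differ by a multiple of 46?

Group the integers by remainder mod 46; there are 46 residue classes, each nonempty in this range.
Choosing one from each class (46 integers) avoids any shared remainder.
One more choice must repeat a class, so two differ by a multiple of 46. Hence 46 + 1 = 47.

47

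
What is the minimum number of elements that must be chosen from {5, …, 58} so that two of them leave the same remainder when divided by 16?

17

Use the pigeonhole principle on residue classes: group the integers by remainder mod 16; there are 16 residue classes, each nonempty in this range.
Choosing one from each class (16 integers) avoids any shared remainder.
One more choice must repeat a class, so two differ by a multiple of 16. Hence 16 + 1 = 17.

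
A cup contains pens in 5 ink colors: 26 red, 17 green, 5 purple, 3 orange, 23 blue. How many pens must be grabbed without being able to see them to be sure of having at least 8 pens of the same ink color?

30

In the worst case we take at most 7 of each ink color, but all 5 purple and all 3 orange (fewer than 7), giving 7 + 7 + 5 + 3 + 7 = 29.
One more pen then forces some ink color to 8, so 29 + 1 = 30.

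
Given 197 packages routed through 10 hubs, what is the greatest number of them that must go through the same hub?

20

If each of the 10 hubs held at most 19, the total would be at most 10 × 19 = 190 < 197, a contradiction.
So at least one holds ⌈197/10⌉ = 20.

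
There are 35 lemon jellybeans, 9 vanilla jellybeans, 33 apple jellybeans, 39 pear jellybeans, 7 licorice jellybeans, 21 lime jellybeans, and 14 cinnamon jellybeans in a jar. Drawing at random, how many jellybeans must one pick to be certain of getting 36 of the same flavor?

In the worst case we take at most 35 of each flavor, but all 9 vanilla, all 33 apple, all 7 licorice, all 21 lime, and all 14 cinnamon (fewer than 35), giving 35 + 9 + 33 + 35 + 7 + 21 + 14 = 154.
One more jellybean then forces some flavor to 36, so 154 + 1 = 155.

155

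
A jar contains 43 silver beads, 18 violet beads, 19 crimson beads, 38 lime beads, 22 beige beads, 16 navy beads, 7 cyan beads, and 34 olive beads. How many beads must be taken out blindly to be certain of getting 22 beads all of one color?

In the worst case we take at most 21 of each color, but all 18 violet, all 19 crimson, all 16 navy, and all 7 cyan (fewer than 21), giving 21 + 18 + 19 + 21 + 21 + 16 + 7 + 21 = 144.
One more bead then forces some color to 22, so 144 + 1 = 145.

145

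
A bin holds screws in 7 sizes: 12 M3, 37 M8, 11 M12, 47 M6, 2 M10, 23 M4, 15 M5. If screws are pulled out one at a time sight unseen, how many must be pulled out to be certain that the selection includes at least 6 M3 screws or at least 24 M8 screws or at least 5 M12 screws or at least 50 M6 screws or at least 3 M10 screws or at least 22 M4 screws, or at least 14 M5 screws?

116

The worst case stops just short of every target: 5 M3, 23 M8, 4 M12, all 47 M6, 2 M10, 21 M4, 13 M5 — 5 + 23 + 4 + 47 + 2 + 21 + 13 = 115 screws.
One more screw must push some size to its target, so 115 + 1 = 116.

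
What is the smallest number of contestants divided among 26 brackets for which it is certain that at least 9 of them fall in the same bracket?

There are 26 brackets acting as pigeonholes.
With 26 × 8 = 208 contestants we could place exactly 8 in each, with no class reaching 9.
One more forces some class to hold 9, so 208 + 1 = 209.

209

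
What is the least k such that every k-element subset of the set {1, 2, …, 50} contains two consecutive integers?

Partition {1, …, 50} into 25 pairs: {1,2}, {3,4}, …, {49,50}.
Choosing 25 integers — say the 25 even numbers 2, 4, …, 50 — takes one from each pair and avoids the property.
Choosing 26 forces two into the same pair by pigeonhole, and those are consecutive. So 26.

26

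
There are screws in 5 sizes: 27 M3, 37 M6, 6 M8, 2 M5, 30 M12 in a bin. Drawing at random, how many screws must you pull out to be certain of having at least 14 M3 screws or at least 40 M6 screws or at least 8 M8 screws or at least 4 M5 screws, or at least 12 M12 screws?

70

The worst case stops just short of every target: 13 M3, all 37 M6, all 6 M8, all 2 M5, 11 M12 — 13 + 37 + 6 + 2 + 11 = 69 screws.
One more screw must push some size to its target, so 69 + 1 = 70.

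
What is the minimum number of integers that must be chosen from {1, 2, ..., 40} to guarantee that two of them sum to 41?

Partition {1, …, 40} into 20 pairs: {1,40}, {2,39}, …, {20,21}.
Choosing 20 integers — say the integers 1 through 20 — takes one from each pair and avoids the property.
Choosing 21 forces two into the same pair by pigeonhole, and those sum to 41. So 21.

21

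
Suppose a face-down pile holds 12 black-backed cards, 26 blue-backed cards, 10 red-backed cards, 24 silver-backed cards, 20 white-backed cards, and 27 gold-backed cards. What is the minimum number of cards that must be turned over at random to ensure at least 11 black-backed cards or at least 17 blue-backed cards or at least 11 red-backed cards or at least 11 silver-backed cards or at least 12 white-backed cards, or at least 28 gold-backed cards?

85

The worst case stops just short of every target: 10 black-backed, 16 blue-backed, 10 red-backed, 10 silver-backed, 11 white-backed, 27 gold-backed — 10 + 16 + 10 + 10 + 11 + 27 = 84 cards.
One more card must push some back color to its target, so 84 + 1 = 85.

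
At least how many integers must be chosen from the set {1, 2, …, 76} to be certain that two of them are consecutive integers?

Partition {1, …, 76} into 38 pairs: {1,2}, {3,4}, …, {75,76}.
Choosing 38 integers — say the 38 even numbers 2, 4, …, 76 — takes one from each pair and avoids the property.
Choosing 39 forces two into the same pair by pigeonhole, and those are consecutive. So 39.

39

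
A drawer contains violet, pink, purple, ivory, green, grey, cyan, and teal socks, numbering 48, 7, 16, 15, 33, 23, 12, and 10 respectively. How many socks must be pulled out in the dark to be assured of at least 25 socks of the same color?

Treat the 8 colors as pigeonholes.
In the worst case we take at most 24 of each color, but all 7 pink, all 16 purple, all 15 ivory, all 23 grey, all 12 cyan, and all 10 teal (fewer than 24), giving 24 + 7 + 16 + 15 + 24 + 23 + 12 + 10 = 131.
One more sock then forces some color to 25, so 131 + 1 = 132.

132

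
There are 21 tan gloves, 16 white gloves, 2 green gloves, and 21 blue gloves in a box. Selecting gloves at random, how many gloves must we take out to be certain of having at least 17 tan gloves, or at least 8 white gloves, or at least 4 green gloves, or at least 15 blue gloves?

40

Each of the 4 colors has its own threshold; avoid all of them simultaneously.
The worst case stops just short of every target: 16 tan, 7 white, all 2 green, 14 blue — 16 + 7 + 2 + 14 = 39 gloves.
One more glove must push some color to its target, so 39 + 1 = 40.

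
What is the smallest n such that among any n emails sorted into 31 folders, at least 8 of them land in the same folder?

There are 31 folders acting as pigeonholes.
With 31 × 7 = 217 emails we could place exactly 7 in each, with no class reaching 8.
One more forces some class to hold 8, so 217 + 1 = 218.

218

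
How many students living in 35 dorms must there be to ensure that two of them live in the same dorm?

There are 35 dorms acting as pigeonholes.
With 35 students we could place one in each, avoiding any repeat.
One more forces some class to hold 2, so 35 + 1 = 36.

36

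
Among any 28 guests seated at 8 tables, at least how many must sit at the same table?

The 28 guests fall into 8 tables.
If each of the 8 tables held at most 3, the total would be at most 8 × 3 = 24 < 28, a contradiction.
So at least one holds ⌈28/8⌉ = 4.

4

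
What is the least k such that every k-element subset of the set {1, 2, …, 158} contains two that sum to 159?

80

Partition {1, …, 158} into 79 pairs: {1,158}, {2,157}, …, {79,80}.
Choosing 79 integers — say the integers 1 through 79 — takes one from each pair and avoids the property.
Choosing 80 forces two into the same pair by pigeonhole, and those sum to 159. So 80.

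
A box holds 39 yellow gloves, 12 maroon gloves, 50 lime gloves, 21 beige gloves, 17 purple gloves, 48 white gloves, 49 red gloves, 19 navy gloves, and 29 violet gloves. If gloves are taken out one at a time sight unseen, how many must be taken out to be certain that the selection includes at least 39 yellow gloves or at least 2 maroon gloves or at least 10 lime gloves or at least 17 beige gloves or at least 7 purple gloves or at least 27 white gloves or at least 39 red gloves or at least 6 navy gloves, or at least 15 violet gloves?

The worst case stops just short of every target: 38 yellow, 1 maroon, 9 lime, 16 beige, 6 purple, 26 white, 38 red, 5 navy, 14 violet — 38 + 1 + 9 + 16 + 6 + 26 + 38 + 5 + 14 = 153 gloves.
One more glove must push some color to its target, so 153 + 1 = 154.

154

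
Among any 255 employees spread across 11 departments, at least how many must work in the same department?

If each of the 11 departments held at most 23, the total would be at most 11 × 23 = 253 < 255, a contradiction.
So at least one holds ⌈255/11⌉ = 24.

24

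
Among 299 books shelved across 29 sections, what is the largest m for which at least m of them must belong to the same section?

11

The 299 books fall into 29 sections.
If each of the 29 sections held at most 10, the total would be at most 29 × 10 = 290 < 299, a contradiction.
So at least one holds ⌈299/29⌉ = 11.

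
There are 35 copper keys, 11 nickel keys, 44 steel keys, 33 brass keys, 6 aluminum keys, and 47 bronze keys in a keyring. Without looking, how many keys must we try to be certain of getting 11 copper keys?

To avoid copper keys as long as possible, exhaust the other 5 types first.
The worst case draws every non-copper key first: 11 + 44 + 33 + 6 + 47 = 141.
The next 11 draws are then forced to be copper, giving 141 + 11 = 152.

152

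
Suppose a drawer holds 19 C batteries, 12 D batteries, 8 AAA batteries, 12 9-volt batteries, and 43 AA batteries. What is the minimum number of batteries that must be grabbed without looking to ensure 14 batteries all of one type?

59

Treat the 5 types as pigeonholes.
In the worst case we take at most 13 of each type, but all 12 D, all 8 AAA, and all 12 9-volt (fewer than 13), giving 13 + 12 + 8 + 12 + 13 = 58.
One more battery then forces some type to 14, so 58 + 1 = 59.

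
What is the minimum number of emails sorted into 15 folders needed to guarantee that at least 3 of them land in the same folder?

31

There are 15 folders acting as pigeonholes.
With 15 × 2 = 30 emails we could place exactly 2 in each, with no class reaching 3.
One more forces some class to hold 3, so 30 + 1 = 31.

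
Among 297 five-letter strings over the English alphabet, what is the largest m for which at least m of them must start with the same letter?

There are 26 possible first letters, which serve as the pigeonholes.
If each of the 26 possible first letters held at most 11, the total would be at most 26 × 11 = 286 < 297, a contradiction.
So at least one holds ⌈297/26⌉ = 12.

12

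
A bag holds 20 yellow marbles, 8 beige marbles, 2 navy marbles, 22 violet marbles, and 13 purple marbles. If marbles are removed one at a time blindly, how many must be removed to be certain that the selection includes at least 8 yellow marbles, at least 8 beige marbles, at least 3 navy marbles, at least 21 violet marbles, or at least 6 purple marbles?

Each of the 5 colors has its own threshold; avoid all of them simultaneously.
The worst case stops just short of every target: 7 yellow, 7 beige, 2 navy, 20 violet, 5 purple — 7 + 7 + 2 + 20 + 5 = 41 marbles.
One more marble must push some color to its target, so 41 + 1 = 42.

42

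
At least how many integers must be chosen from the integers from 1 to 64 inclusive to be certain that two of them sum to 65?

33

Partition {1, …, 64} into 32 pairs: {1,64}, {2,63}, …, {32,33}.
Choosing 32 integers — say the integers 1 through 32 — takes one from each pair and avoids the property.
Choosing 33 forces two into the same pair by pigeonhole, and those sum to 65. So 33.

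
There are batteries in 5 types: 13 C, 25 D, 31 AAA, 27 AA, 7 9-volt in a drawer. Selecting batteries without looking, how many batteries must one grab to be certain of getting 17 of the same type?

69

In the worst case we take at most 16 of each type, but all 13 C and all 7 9-volt (fewer than 16), giving 13 + 16 + 16 + 16 + 7 = 68.
One more battery then forces some type to 17, so 68 + 1 = 69.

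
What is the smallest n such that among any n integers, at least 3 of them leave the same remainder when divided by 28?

There are 28 residue classes modulo 28 acting as pigeonholes.
With 28 × 2 = 56 integers we could place exactly 2 in each, with no class reaching 3.
One more forces some class to hold 3, so 56 + 1 = 57.

57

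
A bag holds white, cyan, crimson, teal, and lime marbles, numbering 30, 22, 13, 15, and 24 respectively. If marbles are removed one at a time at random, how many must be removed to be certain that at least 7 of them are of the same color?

Treat the 5 colors as pigeonholes.
The worst case takes 6 marbles of each color without reaching 7 of any: 5 × 6 = 30.
The next marble must bring some color to 7, so 30 + 1 = 31.

31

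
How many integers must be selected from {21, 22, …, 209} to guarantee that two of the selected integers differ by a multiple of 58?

59

Group the integers by remainder mod 58; there are 58 residue classes, each nonempty in this range.
Choosing one from each class (58 integers) avoids any shared remainder.
One more choice must repeat a class, so two differ by a multiple of 58. Hence 58 + 1 = 59.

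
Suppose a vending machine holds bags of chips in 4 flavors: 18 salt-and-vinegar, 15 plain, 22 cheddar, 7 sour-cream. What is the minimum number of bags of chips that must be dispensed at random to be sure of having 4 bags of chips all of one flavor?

13

The worst case takes 3 bags of chips of each flavor without reaching 4 of any: 4 × 3 = 12.
The next bag of chips must bring some flavor to 4, so 12 + 1 = 13.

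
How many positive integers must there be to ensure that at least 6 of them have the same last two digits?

501

There are 100 possible two-digit endings acting as pigeonholes.
With 100 × 5 = 500 positive integers we could place exactly 5 in each, with no class reaching 6.
One more forces some class to hold 6, so 500 + 1 = 501.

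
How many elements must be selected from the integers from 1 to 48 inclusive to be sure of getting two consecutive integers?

Partition {1, …, 48} into 24 pairs: {1,2}, {3,4}, …, {47,48}.
Choosing 24 integers — say the 24 even numbers 2, 4, …, 48 — takes one from each pair and avoids the property.
Choosing 25 forces two into the same pair by pigeonhole, and those are consecutive. So 25.

25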